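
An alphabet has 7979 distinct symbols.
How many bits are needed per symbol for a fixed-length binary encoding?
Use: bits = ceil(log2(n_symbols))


log2(7979) = 12.962
Bracket: 2^12 = 4096 < 7979 <= 2^13 = 8192
So ceil(log2(7979)) = 13

bits = ceil(log2(7979)) = ceil(12.962) = 13 bits


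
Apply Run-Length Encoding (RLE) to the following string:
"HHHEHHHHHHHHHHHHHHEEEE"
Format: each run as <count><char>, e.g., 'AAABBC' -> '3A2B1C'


Scanning runs left to right:
  i=0: run of 'H' x 3 -> '3H'
  i=3: run of 'E' x 1 -> '1E'
  i=4: run of 'H' x 14 -> '14H'
  i=18: run of 'E' x 4 -> '4E'

RLE = 3H1E14H4E


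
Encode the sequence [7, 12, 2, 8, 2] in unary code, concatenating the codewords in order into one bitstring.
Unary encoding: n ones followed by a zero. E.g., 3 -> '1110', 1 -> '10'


Encode each number as n ones followed by a terminating 0:
  7 -> 11111110 (8 bits)
  12 -> 1111111111110 (13 bits)
  2 -> 110 (3 bits)
  8 -> 111111110 (9 bits)
  2 -> 110 (3 bits)
Total length = 8 + 13 + 3 + 9 + 3 = 36 bits.

Unary([7, 12, 2, 8, 2]) = 111111101111111111110110111111110110 (36 bits)


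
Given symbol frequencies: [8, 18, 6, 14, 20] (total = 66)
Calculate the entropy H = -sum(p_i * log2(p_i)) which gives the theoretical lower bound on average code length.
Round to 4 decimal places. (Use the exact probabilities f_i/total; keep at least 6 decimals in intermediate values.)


Per-symbol terms -p_i * log2(p_i) with p_i = f_i/66:
  p = 8/66 = 0.121212: log2(p) = -3.044394, -p*log2(p) = 0.369017
  p = 18/66 = 0.272727: log2(p) = -1.874469, -p*log2(p) = 0.511219
  p = 6/66 = 0.090909: log2(p) = -3.459432, -p*log2(p) = 0.314494
  p = 14/66 = 0.212121: log2(p) = -2.237039, -p*log2(p) = 0.474523
  p = 20/66 = 0.303030: log2(p) = -1.722466, -p*log2(p) = 0.521959
H = 0.369017 + 0.511219 + 0.314494 + 0.474523 + 0.521959 = 2.191212

H = 2.1912 bits/symbol


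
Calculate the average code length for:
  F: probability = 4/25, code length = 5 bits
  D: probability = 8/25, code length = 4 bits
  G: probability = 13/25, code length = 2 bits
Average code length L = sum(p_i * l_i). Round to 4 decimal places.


Weighted contributions p_i * l_i:
  F: (4/25) * 5 = 20/25
  D: (8/25) * 4 = 32/25
  G: (13/25) * 2 = 26/25
Sum = (20 + 32 + 26)/25 = 78/25

L = 78/25 = 3.1200 bits/symbol


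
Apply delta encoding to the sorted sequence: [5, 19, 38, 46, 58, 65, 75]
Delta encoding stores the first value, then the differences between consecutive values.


First value: 5
Deltas:
  19 - 5 = 14
  38 - 19 = 19
  46 - 38 = 8
  58 - 46 = 12
  65 - 58 = 7
  75 - 65 = 10


Delta encoded: [5, 14, 19, 8, 12, 7, 10]


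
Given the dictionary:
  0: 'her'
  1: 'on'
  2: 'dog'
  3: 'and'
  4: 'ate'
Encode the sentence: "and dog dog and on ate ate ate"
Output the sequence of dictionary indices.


Look up each word in the dictionary:
  'and' -> 3
  'dog' -> 2
  'dog' -> 2
  'and' -> 3
  'on' -> 1
  'ate' -> 4
  'ate' -> 4
  'ate' -> 4

Encoded: [3, 2, 2, 3, 1, 4, 4, 4]


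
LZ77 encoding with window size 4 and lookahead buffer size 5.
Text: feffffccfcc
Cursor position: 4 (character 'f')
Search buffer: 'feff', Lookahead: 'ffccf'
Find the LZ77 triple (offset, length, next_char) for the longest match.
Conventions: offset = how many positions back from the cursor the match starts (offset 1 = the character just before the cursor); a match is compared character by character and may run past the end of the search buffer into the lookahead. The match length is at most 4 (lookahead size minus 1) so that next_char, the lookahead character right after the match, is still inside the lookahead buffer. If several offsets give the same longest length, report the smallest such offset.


Try each offset into the search buffer:
  offset=1 (pos 3, char 'f'): match length 2
  offset=2 (pos 2, char 'f'): match length 2
  offset=3 (pos 1, char 'e'): match length 0
  offset=4 (pos 0, char 'f'): match length 1
Longest match has length 2, found at offsets 1, 2; take the smallest, offset 1.
next_char = character at position 4 + 2 = 6 -> 'c'

Best match: offset=1, length=2 (matching 'ff' starting at position 3)
LZ77 triple: (1, 2, 'c')


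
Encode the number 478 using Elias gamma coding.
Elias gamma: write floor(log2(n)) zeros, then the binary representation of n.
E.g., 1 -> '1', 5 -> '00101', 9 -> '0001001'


num_bits = floor(log2(478)) + 1 = 9
leading_zeros = num_bits - 1 = 8
binary(478) = 111011110

Elias gamma(478) = '00000000' + '111011110' = 00000000111011110 (17 bits)


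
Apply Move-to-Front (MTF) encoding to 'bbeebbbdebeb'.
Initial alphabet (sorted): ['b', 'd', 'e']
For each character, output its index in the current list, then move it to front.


MTF encoding:
'b': index 0 in ['b', 'd', 'e'] -> ['b', 'd', 'e']
'b': index 0 in ['b', 'd', 'e'] -> ['b', 'd', 'e']
'e': index 2 in ['b', 'd', 'e'] -> ['e', 'b', 'd']
'e': index 0 in ['e', 'b', 'd'] -> ['e', 'b', 'd']
'b': index 1 in ['e', 'b', 'd'] -> ['b', 'e', 'd']
'b': index 0 in ['b', 'e', 'd'] -> ['b', 'e', 'd']
'b': index 0 in ['b', 'e', 'd'] -> ['b', 'e', 'd']
'd': index 2 in ['b', 'e', 'd'] -> ['d', 'b', 'e']
'e': index 2 in ['d', 'b', 'e'] -> ['e', 'd', 'b']
'b': index 2 in ['e', 'd', 'b'] -> ['b', 'e', 'd']
'e': index 1 in ['b', 'e', 'd'] -> ['e', 'b', 'd']
'b': index 1 in ['e', 'b', 'd'] -> ['b', 'e', 'd']


Output: [0, 0, 2, 0, 1, 0, 0, 2, 2, 2, 1, 1]


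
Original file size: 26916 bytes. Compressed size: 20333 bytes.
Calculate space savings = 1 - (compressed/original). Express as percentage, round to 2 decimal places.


ratio = compressed/original = 20333/26916 = 0.755424
savings = 1 - ratio = 1 - 0.755424 = 0.244576
as a percentage: 0.244576 * 100 = 24.46%

Space savings = 1 - 20333/26916 = 24.46%


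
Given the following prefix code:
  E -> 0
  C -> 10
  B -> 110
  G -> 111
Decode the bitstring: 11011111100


Decoding step by step:
Bits 110 -> B
Bits 111 -> G
Bits 111 -> G
Bits 0 -> E
Bits 0 -> E


Decoded message: BGGEE


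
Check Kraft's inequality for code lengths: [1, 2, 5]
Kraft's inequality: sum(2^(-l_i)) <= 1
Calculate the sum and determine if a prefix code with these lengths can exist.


Sum = 2^(-1) + 2^(-2) + 2^(-5)
    = 0.5 + 0.25 + 0.03125
    = 25/32 = 0.78125
Since 0.78125 <= 1, Kraft's inequality IS satisfied.
A prefix code with these lengths CAN exist.

Kraft sum = 0.78125. Satisfied.


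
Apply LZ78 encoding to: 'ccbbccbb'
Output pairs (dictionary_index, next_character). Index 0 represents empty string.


LZ78 encoding steps:
Dictionary: {0: ''}
Step 1: w='' (idx 0), next='c' -> output (0, 'c'), add 'c' as idx 1
Step 2: w='c' (idx 1), next='b' -> output (1, 'b'), add 'cb' as idx 2
Step 3: w='' (idx 0), next='b' -> output (0, 'b'), add 'b' as idx 3
Step 4: w='c' (idx 1), next='c' -> output (1, 'c'), add 'cc' as idx 4
Step 5: w='b' (idx 3), next='b' -> output (3, 'b'), add 'bb' as idx 5


Encoded: [(0, 'c'), (1, 'b'), (0, 'b'), (1, 'c'), (3, 'b')]


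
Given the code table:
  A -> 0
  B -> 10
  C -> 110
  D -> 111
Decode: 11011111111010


Decoding:
110 -> C
111 -> D
111 -> D
110 -> C
10 -> B


Result: CDDCB


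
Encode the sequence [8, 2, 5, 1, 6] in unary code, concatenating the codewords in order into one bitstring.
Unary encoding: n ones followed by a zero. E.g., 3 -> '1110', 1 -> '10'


Encode each number as n ones followed by a terminating 0:
  8 -> 111111110 (9 bits)
  2 -> 110 (3 bits)
  5 -> 111110 (6 bits)
  1 -> 10 (2 bits)
  6 -> 1111110 (7 bits)
Total length = 9 + 3 + 6 + 2 + 7 = 27 bits.

Unary([8, 2, 5, 1, 6]) = 111111110110111110101111110 (27 bits)


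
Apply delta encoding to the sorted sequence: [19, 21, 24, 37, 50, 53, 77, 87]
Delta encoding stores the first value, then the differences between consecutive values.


First value: 19
Deltas:
  21 - 19 = 2
  24 - 21 = 3
  37 - 24 = 13
  50 - 37 = 13
  53 - 50 = 3
  77 - 53 = 24
  87 - 77 = 10


Delta encoded: [19, 2, 3, 13, 13, 3, 24, 10]


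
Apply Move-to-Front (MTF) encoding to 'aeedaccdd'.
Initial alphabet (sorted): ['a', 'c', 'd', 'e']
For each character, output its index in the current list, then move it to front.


MTF encoding:
'a': index 0 in ['a', 'c', 'd', 'e'] -> ['a', 'c', 'd', 'e']
'e': index 3 in ['a', 'c', 'd', 'e'] -> ['e', 'a', 'c', 'd']
'e': index 0 in ['e', 'a', 'c', 'd'] -> ['e', 'a', 'c', 'd']
'd': index 3 in ['e', 'a', 'c', 'd'] -> ['d', 'e', 'a', 'c']
'a': index 2 in ['d', 'e', 'a', 'c'] -> ['a', 'd', 'e', 'c']
'c': index 3 in ['a', 'd', 'e', 'c'] -> ['c', 'a', 'd', 'e']
'c': index 0 in ['c', 'a', 'd', 'e'] -> ['c', 'a', 'd', 'e']
'd': index 2 in ['c', 'a', 'd', 'e'] -> ['d', 'c', 'a', 'e']
'd': index 0 in ['d', 'c', 'a', 'e'] -> ['d', 'c', 'a', 'e']


Output: [0, 3, 0, 3, 2, 3, 0, 2, 0]


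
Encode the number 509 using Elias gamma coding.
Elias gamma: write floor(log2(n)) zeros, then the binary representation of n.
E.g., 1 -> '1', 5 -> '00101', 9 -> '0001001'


num_bits = floor(log2(509)) + 1 = 9
leading_zeros = num_bits - 1 = 8
binary(509) = 111111101

Elias gamma(509) = '00000000' + '111111101' = 00000000111111101 (17 bits)


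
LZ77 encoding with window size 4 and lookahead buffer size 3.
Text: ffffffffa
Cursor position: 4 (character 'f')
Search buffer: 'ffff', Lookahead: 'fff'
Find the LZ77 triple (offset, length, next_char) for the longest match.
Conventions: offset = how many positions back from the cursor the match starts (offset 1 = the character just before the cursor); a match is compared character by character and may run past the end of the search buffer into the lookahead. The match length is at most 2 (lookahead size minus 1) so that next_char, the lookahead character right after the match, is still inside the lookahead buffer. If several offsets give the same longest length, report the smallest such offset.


Try each offset into the search buffer:
  offset=1 (pos 3, char 'f'): match length 2
  offset=2 (pos 2, char 'f'): match length 2
  offset=3 (pos 1, char 'f'): match length 2
  offset=4 (pos 0, char 'f'): match length 2
Longest match has length 2, found at offsets 1, 2, 3, 4; take the smallest, offset 1.
next_char = character at position 4 + 2 = 6 -> 'f'

Best match: offset=1, length=2 (matching 'ff' starting at position 3)
LZ77 triple: (1, 2, 'f')


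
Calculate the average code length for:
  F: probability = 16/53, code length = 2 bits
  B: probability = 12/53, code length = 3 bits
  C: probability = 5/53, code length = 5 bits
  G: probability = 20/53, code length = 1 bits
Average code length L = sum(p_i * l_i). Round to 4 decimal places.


Weighted contributions p_i * l_i:
  F: (16/53) * 2 = 32/53
  B: (12/53) * 3 = 36/53
  C: (5/53) * 5 = 25/53
  G: (20/53) * 1 = 20/53
Sum = (32 + 36 + 25 + 20)/53 = 113/53

L = 113/53 = 2.1321 bits/symbol


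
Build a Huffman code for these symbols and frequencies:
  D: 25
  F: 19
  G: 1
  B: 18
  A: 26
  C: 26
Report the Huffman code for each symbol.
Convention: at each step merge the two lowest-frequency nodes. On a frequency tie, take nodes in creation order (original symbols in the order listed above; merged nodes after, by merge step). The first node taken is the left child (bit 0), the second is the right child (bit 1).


Huffman tree construction:
Step 1: Merge G(1) + B(18) = 19
Step 2: Merge F(19) + (G+B)(19) = 38
Step 3: Merge D(25) + A(26) = 51
Step 4: Merge C(26) + (F+(G+B))(38) = 64
Step 5: Merge (D+A)(51) + (C+(F+(G+B)))(64) = 115
Read each symbol's code off the tree from the root (left child = 0, right child = 1).

Codes:
  D: 00 (length 2)
  F: 110 (length 3)
  G: 1110 (length 4)
  B: 1111 (length 4)
  A: 01 (length 2)
  C: 10 (length 2)
Average code length: 287/115 = 2.4957 bits/symbol


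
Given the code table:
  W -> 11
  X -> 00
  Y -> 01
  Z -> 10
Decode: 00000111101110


Decoding:
00 -> X
00 -> X
01 -> Y
11 -> W
10 -> Z
11 -> W
10 -> Z


Result: XXYWZWZ


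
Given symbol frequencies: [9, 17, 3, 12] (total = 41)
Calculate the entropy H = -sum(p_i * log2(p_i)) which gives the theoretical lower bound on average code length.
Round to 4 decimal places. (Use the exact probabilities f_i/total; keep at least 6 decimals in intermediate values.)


Per-symbol terms -p_i * log2(p_i) with p_i = f_i/41:
  p = 9/41 = 0.219512: log2(p) = -2.187627, -p*log2(p) = 0.480211
  p = 17/41 = 0.414634: log2(p) = -1.270089, -p*log2(p) = 0.526622
  p = 3/41 = 0.073171: log2(p) = -3.772590, -p*log2(p) = 0.276043
  p = 12/41 = 0.292683: log2(p) = -1.772590, -p*log2(p) = 0.518807
H = 0.480211 + 0.526622 + 0.276043 + 0.518807 = 1.801683

H = 1.8017 bits/symbol


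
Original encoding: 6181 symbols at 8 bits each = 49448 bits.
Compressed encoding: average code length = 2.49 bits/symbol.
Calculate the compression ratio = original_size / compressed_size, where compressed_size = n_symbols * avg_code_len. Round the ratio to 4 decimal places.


original_size = n_symbols * orig_bits = 6181 * 8 = 49448 bits
compressed_size = n_symbols * avg_code_len = 6181 * 2.49 = 15390.69 bits
ratio = original_size / compressed_size = 49448 / 15390.69 = 3.2129

Compression ratio = 3.2129


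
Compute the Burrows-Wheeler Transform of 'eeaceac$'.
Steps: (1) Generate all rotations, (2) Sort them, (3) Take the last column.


Rotations (sorted):
  0: $eeaceac -> last char: c
  1: ac$eeace -> last char: e
  2: aceac$ee -> last char: e
  3: c$eeacea -> last char: a
  4: ceac$eea -> last char: a
  5: eac$eeac -> last char: c
  6: eaceac$e -> last char: e
  7: eeaceac$ -> last char: $


BWT = ceeaace$


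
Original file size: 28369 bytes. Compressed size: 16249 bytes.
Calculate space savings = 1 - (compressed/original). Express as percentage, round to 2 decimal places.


ratio = compressed/original = 16249/28369 = 0.572773
savings = 1 - ratio = 1 - 0.572773 = 0.427227
as a percentage: 0.427227 * 100 = 42.72%

Space savings = 1 - 16249/28369 = 42.72%


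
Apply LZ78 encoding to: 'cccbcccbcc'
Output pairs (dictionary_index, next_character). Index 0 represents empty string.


LZ78 encoding steps:
Dictionary: {0: ''}
Step 1: w='' (idx 0), next='c' -> output (0, 'c'), add 'c' as idx 1
Step 2: w='c' (idx 1), next='c' -> output (1, 'c'), add 'cc' as idx 2
Step 3: w='' (idx 0), next='b' -> output (0, 'b'), add 'b' as idx 3
Step 4: w='cc' (idx 2), next='c' -> output (2, 'c'), add 'ccc' as idx 4
Step 5: w='b' (idx 3), next='c' -> output (3, 'c'), add 'bc' as idx 5
Step 6: w='c' (idx 1), end of input -> output (1, '')


Encoded: [(0, 'c'), (1, 'c'), (0, 'b'), (2, 'c'), (3, 'c'), (1, '')]


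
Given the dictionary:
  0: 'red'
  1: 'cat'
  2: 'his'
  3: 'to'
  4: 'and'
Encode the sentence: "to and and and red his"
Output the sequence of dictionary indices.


Look up each word in the dictionary:
  'to' -> 3
  'and' -> 4
  'and' -> 4
  'and' -> 4
  'red' -> 0
  'his' -> 2

Encoded: [3, 4, 4, 4, 0, 2]


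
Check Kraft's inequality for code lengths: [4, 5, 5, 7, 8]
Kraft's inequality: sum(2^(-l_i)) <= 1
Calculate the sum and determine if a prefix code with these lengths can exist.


Sum = 2^(-4) + 2^(-5) + 2^(-5) + 2^(-7) + 2^(-8)
    = 0.0625 + 0.03125 + 0.03125 + 0.0078125 + 0.00390625
    = 35/256 = 0.13671875
Since 0.13671875 <= 1, Kraft's inequality IS satisfied.
A prefix code with these lengths CAN exist.

Kraft sum = 0.13671875. Satisfied.


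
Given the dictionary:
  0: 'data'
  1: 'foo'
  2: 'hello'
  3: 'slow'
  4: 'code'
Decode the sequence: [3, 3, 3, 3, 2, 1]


Look up each index in the dictionary:
  3 -> 'slow'
  3 -> 'slow'
  3 -> 'slow'
  3 -> 'slow'
  2 -> 'hello'
  1 -> 'foo'

Decoded: "slow slow slow slow hello foo"


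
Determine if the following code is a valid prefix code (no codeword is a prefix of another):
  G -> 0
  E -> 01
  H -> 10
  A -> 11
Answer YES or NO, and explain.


Checking each pair (does one codeword prefix another?):
  G='0' vs E='01': prefix -- VIOLATION

NO -- this is NOT a valid prefix code. G (0) is a prefix of E (01).


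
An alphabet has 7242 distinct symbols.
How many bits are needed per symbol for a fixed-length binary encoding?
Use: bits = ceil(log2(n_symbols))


log2(7242) = 12.8222
Bracket: 2^12 = 4096 < 7242 <= 2^13 = 8192
So ceil(log2(7242)) = 13

bits = ceil(log2(7242)) = ceil(12.8222) = 13 bits


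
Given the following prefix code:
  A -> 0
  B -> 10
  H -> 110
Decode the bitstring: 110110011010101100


Decoding step by step:
Bits 110 -> H
Bits 110 -> H
Bits 0 -> A
Bits 110 -> H
Bits 10 -> B
Bits 10 -> B
Bits 110 -> H
Bits 0 -> A


Decoded message: HHAHBBHA


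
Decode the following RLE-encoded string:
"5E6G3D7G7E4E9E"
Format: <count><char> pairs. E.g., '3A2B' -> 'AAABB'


Expanding each <count><char> pair:
  5E -> 'EEEEE'
  6G -> 'GGGGGG'
  3D -> 'DDD'
  7G -> 'GGGGGGG'
  7E -> 'EEEEEEE'
  4E -> 'EEEE'
  9E -> 'EEEEEEEEE'

Decoded = EEEEEGGGGGGDDDGGGGGGGEEEEEEEEEEEEEEEEEEEE


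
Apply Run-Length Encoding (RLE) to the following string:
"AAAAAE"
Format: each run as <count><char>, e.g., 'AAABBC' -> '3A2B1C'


Scanning runs left to right:
  i=0: run of 'A' x 5 -> '5A'
  i=5: run of 'E' x 1 -> '1E'

RLE = 5A1E


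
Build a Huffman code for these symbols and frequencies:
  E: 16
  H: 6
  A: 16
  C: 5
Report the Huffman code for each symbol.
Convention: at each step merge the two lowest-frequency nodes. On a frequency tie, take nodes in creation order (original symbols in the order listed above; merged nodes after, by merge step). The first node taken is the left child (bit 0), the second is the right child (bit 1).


Huffman tree construction:
Step 1: Merge C(5) + H(6) = 11
Step 2: Merge (C+H)(11) + E(16) = 27
Step 3: Merge A(16) + ((C+H)+E)(27) = 43
Read each symbol's code off the tree from the root (left child = 0, right child = 1).

Codes:
  E: 11 (length 2)
  H: 101 (length 3)
  A: 0 (length 1)
  C: 100 (length 3)
Average code length: 81/43 = 1.8837 bits/symbol


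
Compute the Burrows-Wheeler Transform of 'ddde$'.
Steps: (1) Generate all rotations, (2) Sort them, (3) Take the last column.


Rotations (sorted):
  0: $ddde -> last char: e
  1: ddde$ -> last char: $
  2: dde$d -> last char: d
  3: de$dd -> last char: d
  4: e$ddd -> last char: d


BWT = e$ddd


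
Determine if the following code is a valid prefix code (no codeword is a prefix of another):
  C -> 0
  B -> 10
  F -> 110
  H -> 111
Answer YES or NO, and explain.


Checking each pair (does one codeword prefix another?):
  C='0' vs B='10': no prefix
  C='0' vs F='110': no prefix
  C='0' vs H='111': no prefix
  B='10' vs C='0': no prefix
  B='10' vs F='110': no prefix
  B='10' vs H='111': no prefix
  F='110' vs C='0': no prefix
  F='110' vs B='10': no prefix
  F='110' vs H='111': no prefix
  H='111' vs C='0': no prefix
  H='111' vs B='10': no prefix
  H='111' vs F='110': no prefix
No violation found over all pairs.

YES -- this is a valid prefix code. No codeword is a prefix of any other codeword.


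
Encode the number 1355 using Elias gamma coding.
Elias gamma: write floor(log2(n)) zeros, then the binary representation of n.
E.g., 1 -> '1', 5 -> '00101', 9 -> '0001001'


num_bits = floor(log2(1355)) + 1 = 11
leading_zeros = num_bits - 1 = 10
binary(1355) = 10101001011

Elias gamma(1355) = '0000000000' + '10101001011' = 000000000010101001011 (21 bits)


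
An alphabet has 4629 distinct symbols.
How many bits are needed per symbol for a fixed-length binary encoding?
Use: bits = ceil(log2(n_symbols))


log2(4629) = 12.1765
Bracket: 2^12 = 4096 < 4629 <= 2^13 = 8192
So ceil(log2(4629)) = 13

bits = ceil(log2(4629)) = ceil(12.1765) = 13 bits


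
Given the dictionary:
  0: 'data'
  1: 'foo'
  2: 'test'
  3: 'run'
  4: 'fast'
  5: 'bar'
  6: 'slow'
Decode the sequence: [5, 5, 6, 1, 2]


Look up each index in the dictionary:
  5 -> 'bar'
  5 -> 'bar'
  6 -> 'slow'
  1 -> 'foo'
  2 -> 'test'

Decoded: "bar bar slow foo test"


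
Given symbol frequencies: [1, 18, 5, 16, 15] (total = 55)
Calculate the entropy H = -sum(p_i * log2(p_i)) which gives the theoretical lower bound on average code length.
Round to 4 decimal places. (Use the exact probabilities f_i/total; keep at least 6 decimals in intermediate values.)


Per-symbol terms -p_i * log2(p_i) with p_i = f_i/55:
  p = 1/55 = 0.018182: log2(p) = -5.781360, -p*log2(p) = 0.105116
  p = 18/55 = 0.327273: log2(p) = -1.611435, -p*log2(p) = 0.527379
  p = 5/55 = 0.090909: log2(p) = -3.459432, -p*log2(p) = 0.314494
  p = 16/55 = 0.290909: log2(p) = -1.781360, -p*log2(p) = 0.518214
  p = 15/55 = 0.272727: log2(p) = -1.874469, -p*log2(p) = 0.511219
H = 0.105116 + 0.527379 + 0.314494 + 0.518214 + 0.511219 = 1.976422

H = 1.9764 bits/symbol


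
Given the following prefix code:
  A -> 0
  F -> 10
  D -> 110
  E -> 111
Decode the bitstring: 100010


Decoding step by step:
Bits 10 -> F
Bits 0 -> A
Bits 0 -> A
Bits 10 -> F


Decoded message: FAAF


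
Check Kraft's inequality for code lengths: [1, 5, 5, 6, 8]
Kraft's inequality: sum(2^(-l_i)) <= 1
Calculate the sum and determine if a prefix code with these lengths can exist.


Sum = 2^(-1) + 2^(-5) + 2^(-5) + 2^(-6) + 2^(-8)
    = 0.5 + 0.03125 + 0.03125 + 0.015625 + 0.00390625
    = 149/256 = 0.58203125
Since 0.58203125 <= 1, Kraft's inequality IS satisfied.
A prefix code with these lengths CAN exist.

Kraft sum = 0.58203125. Satisfied.


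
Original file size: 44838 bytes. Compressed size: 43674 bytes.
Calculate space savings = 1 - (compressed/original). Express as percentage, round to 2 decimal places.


ratio = compressed/original = 43674/44838 = 0.97404
savings = 1 - ratio = 1 - 0.97404 = 0.02596
as a percentage: 0.02596 * 100 = 2.6%

Space savings = 1 - 43674/44838 = 2.6%


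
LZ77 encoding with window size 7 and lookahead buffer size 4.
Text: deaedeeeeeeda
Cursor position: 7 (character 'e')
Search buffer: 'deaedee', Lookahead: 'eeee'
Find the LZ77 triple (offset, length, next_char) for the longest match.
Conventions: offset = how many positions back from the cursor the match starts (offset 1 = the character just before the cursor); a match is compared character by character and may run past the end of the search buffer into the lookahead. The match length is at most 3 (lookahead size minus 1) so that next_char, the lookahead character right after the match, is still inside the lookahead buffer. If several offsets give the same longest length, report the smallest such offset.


Try each offset into the search buffer:
  offset=1 (pos 6, char 'e'): match length 3
  offset=2 (pos 5, char 'e'): match length 3
  offset=3 (pos 4, char 'd'): match length 0
  offset=4 (pos 3, char 'e'): match length 1
  offset=5 (pos 2, char 'a'): match length 0
  offset=6 (pos 1, char 'e'): match length 1
  offset=7 (pos 0, char 'd'): match length 0
Longest match has length 3, found at offsets 1, 2; take the smallest, offset 1.
next_char = character at position 7 + 3 = 10 -> 'e'

Best match: offset=1, length=3 (matching 'eee' starting at position 6)
LZ77 triple: (1, 3, 'e')


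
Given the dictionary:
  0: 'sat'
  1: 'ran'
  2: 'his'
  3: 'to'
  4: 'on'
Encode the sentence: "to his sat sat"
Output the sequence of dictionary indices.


Look up each word in the dictionary:
  'to' -> 3
  'his' -> 2
  'sat' -> 0
  'sat' -> 0

Encoded: [3, 2, 0, 0]


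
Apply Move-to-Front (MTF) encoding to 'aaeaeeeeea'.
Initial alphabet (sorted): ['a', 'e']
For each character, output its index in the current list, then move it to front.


MTF encoding:
'a': index 0 in ['a', 'e'] -> ['a', 'e']
'a': index 0 in ['a', 'e'] -> ['a', 'e']
'e': index 1 in ['a', 'e'] -> ['e', 'a']
'a': index 1 in ['e', 'a'] -> ['a', 'e']
'e': index 1 in ['a', 'e'] -> ['e', 'a']
'e': index 0 in ['e', 'a'] -> ['e', 'a']
'e': index 0 in ['e', 'a'] -> ['e', 'a']
'e': index 0 in ['e', 'a'] -> ['e', 'a']
'e': index 0 in ['e', 'a'] -> ['e', 'a']
'a': index 1 in ['e', 'a'] -> ['a', 'e']


Output: [0, 0, 1, 1, 1, 0, 0, 0, 0, 1]


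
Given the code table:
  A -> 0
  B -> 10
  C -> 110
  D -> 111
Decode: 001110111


Decoding:
0 -> A
0 -> A
111 -> D
0 -> A
111 -> D


Result: AADAD


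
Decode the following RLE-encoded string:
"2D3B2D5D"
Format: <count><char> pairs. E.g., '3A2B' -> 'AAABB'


Expanding each <count><char> pair:
  2D -> 'DD'
  3B -> 'BBB'
  2D -> 'DD'
  5D -> 'DDDDD'

Decoded = DDBBBDDDDDDD


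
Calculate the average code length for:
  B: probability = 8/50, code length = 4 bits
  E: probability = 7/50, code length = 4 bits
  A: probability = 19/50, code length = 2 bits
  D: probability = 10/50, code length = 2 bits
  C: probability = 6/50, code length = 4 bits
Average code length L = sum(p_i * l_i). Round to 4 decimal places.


Weighted contributions p_i * l_i:
  B: (8/50) * 4 = 32/50
  E: (7/50) * 4 = 28/50
  A: (19/50) * 2 = 38/50
  D: (10/50) * 2 = 20/50
  C: (6/50) * 4 = 24/50
Sum = (32 + 28 + 38 + 20 + 24)/50 = 142/50

L = 142/50 = 2.8400 bits/symbol


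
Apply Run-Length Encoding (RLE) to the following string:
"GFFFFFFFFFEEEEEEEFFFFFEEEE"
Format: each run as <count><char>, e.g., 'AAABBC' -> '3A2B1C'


Scanning runs left to right:
  i=0: run of 'G' x 1 -> '1G'
  i=1: run of 'F' x 9 -> '9F'
  i=10: run of 'E' x 7 -> '7E'
  i=17: run of 'F' x 5 -> '5F'
  i=22: run of 'E' x 4 -> '4E'

RLE = 1G9F7E5F4E


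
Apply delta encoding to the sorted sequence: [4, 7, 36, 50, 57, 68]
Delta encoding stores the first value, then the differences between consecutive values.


First value: 4
Deltas:
  7 - 4 = 3
  36 - 7 = 29
  50 - 36 = 14
  57 - 50 = 7
  68 - 57 = 11


Delta encoded: [4, 3, 29, 14, 7, 11]


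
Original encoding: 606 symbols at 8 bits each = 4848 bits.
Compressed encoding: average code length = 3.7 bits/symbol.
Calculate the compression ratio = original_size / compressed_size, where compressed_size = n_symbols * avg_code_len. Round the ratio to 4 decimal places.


original_size = n_symbols * orig_bits = 606 * 8 = 4848 bits
compressed_size = n_symbols * avg_code_len = 606 * 3.7 = 2242.2 bits
ratio = original_size / compressed_size = 4848 / 2242.2 = 2.1622

Compression ratio = 2.1622


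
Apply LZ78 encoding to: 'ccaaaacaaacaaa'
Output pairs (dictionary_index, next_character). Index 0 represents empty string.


LZ78 encoding steps:
Dictionary: {0: ''}
Step 1: w='' (idx 0), next='c' -> output (0, 'c'), add 'c' as idx 1
Step 2: w='c' (idx 1), next='a' -> output (1, 'a'), add 'ca' as idx 2
Step 3: w='' (idx 0), next='a' -> output (0, 'a'), add 'a' as idx 3
Step 4: w='a' (idx 3), next='a' -> output (3, 'a'), add 'aa' as idx 4
Step 5: w='ca' (idx 2), next='a' -> output (2, 'a'), add 'caa' as idx 5
Step 6: w='a' (idx 3), next='c' -> output (3, 'c'), add 'ac' as idx 6
Step 7: w='aa' (idx 4), next='a' -> output (4, 'a'), add 'aaa' as idx 7


Encoded: [(0, 'c'), (1, 'a'), (0, 'a'), (3, 'a'), (2, 'a'), (3, 'c'), (4, 'a')]


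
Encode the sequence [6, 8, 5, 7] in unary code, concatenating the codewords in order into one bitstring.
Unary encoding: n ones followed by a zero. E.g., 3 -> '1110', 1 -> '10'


Encode each number as n ones followed by a terminating 0:
  6 -> 1111110 (7 bits)
  8 -> 111111110 (9 bits)
  5 -> 111110 (6 bits)
  7 -> 11111110 (8 bits)
Total length = 7 + 9 + 6 + 8 = 30 bits.

Unary([6, 8, 5, 7]) = 111111011111111011111011111110 (30 bits)


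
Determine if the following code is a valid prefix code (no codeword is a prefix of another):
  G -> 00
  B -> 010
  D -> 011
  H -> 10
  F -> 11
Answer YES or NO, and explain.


Checking each pair (does one codeword prefix another?):
  G='00' vs B='010': no prefix
  G='00' vs D='011': no prefix
  G='00' vs H='10': no prefix
  G='00' vs F='11': no prefix
  B='010' vs G='00': no prefix
  B='010' vs D='011': no prefix
  B='010' vs H='10': no prefix
  B='010' vs F='11': no prefix
  D='011' vs G='00': no prefix
  D='011' vs B='010': no prefix
  D='011' vs H='10': no prefix
  D='011' vs F='11': no prefix
  H='10' vs G='00': no prefix
  H='10' vs B='010': no prefix
  H='10' vs D='011': no prefix
  H='10' vs F='11': no prefix
  F='11' vs G='00': no prefix
  F='11' vs B='010': no prefix
  F='11' vs D='011': no prefix
  F='11' vs H='10': no prefix
No violation found over all pairs.

YES -- this is a valid prefix code. No codeword is a prefix of any other codeword.


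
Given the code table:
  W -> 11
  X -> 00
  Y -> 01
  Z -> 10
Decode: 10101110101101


Decoding:
10 -> Z
10 -> Z
11 -> W
10 -> Z
10 -> Z
11 -> W
01 -> Y


Result: ZZWZZWY


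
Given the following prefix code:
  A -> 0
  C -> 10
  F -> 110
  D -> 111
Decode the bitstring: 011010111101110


Decoding step by step:
Bits 0 -> A
Bits 110 -> F
Bits 10 -> C
Bits 111 -> D
Bits 10 -> C
Bits 111 -> D
Bits 0 -> A


Decoded message: AFCDCDA


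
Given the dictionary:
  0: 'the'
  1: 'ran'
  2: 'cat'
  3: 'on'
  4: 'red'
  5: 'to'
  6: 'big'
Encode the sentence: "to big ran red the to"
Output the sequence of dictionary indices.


Look up each word in the dictionary:
  'to' -> 5
  'big' -> 6
  'ran' -> 1
  'red' -> 4
  'the' -> 0
  'to' -> 5

Encoded: [5, 6, 1, 4, 0, 5]


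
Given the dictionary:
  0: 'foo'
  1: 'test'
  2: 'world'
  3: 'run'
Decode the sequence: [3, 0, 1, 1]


Look up each index in the dictionary:
  3 -> 'run'
  0 -> 'foo'
  1 -> 'test'
  1 -> 'test'

Decoded: "run foo test test"


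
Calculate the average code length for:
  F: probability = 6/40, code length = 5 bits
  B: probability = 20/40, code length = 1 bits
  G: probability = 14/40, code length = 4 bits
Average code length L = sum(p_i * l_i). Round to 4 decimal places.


Weighted contributions p_i * l_i:
  F: (6/40) * 5 = 30/40
  B: (20/40) * 1 = 20/40
  G: (14/40) * 4 = 56/40
Sum = (30 + 20 + 56)/40 = 106/40

L = 106/40 = 2.6500 bits/symbol


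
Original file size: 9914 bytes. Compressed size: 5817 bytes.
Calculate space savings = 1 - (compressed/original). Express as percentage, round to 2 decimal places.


ratio = compressed/original = 5817/9914 = 0.586746
savings = 1 - ratio = 1 - 0.586746 = 0.413254
as a percentage: 0.413254 * 100 = 41.33%

Space savings = 1 - 5817/9914 = 41.33%


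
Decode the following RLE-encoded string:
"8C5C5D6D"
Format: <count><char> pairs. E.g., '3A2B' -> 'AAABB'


Expanding each <count><char> pair:
  8C -> 'CCCCCCCC'
  5C -> 'CCCCC'
  5D -> 'DDDDD'
  6D -> 'DDDDDD'

Decoded = CCCCCCCCCCCCCDDDDDDDDDDD


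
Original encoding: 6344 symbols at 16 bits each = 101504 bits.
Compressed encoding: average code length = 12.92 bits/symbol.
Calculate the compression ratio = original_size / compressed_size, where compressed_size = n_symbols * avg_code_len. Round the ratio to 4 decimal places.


original_size = n_symbols * orig_bits = 6344 * 16 = 101504 bits
compressed_size = n_symbols * avg_code_len = 6344 * 12.92 = 81964.48 bits
ratio = original_size / compressed_size = 101504 / 81964.48 = 1.2384

Compression ratio = 1.2384


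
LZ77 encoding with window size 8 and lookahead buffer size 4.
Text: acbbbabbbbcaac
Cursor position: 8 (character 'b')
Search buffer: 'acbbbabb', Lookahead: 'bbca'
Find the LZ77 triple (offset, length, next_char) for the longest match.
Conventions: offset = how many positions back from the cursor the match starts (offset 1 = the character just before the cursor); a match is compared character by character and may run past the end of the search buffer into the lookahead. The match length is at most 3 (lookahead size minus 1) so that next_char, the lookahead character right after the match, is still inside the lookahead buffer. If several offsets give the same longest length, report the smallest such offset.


Try each offset into the search buffer:
  offset=1 (pos 7, char 'b'): match length 2
  offset=2 (pos 6, char 'b'): match length 2
  offset=3 (pos 5, char 'a'): match length 0
  offset=4 (pos 4, char 'b'): match length 1
  offset=5 (pos 3, char 'b'): match length 2
  offset=6 (pos 2, char 'b'): match length 2
  offset=7 (pos 1, char 'c'): match length 0
  offset=8 (pos 0, char 'a'): match length 0
Longest match has length 2, found at offsets 1, 2, 5, 6; take the smallest, offset 1.
next_char = character at position 8 + 2 = 10 -> 'c'

Best match: offset=1, length=2 (matching 'bb' starting at position 7)
LZ77 triple: (1, 2, 'c')


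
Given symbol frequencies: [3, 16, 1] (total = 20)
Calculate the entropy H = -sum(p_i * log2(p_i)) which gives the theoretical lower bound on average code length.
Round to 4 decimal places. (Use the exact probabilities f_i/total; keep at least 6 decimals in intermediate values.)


Per-symbol terms -p_i * log2(p_i) with p_i = f_i/20:
  p = 3/20 = 0.150000: log2(p) = -2.736966, -p*log2(p) = 0.410545
  p = 16/20 = 0.800000: log2(p) = -0.321928, -p*log2(p) = 0.257542
  p = 1/20 = 0.050000: log2(p) = -4.321928, -p*log2(p) = 0.216096
H = 0.410545 + 0.257542 + 0.216096 = 0.884183

H = 0.8842 bits/symbol


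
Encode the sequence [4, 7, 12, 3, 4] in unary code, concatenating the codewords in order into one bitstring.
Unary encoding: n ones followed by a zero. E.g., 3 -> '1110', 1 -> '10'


Encode each number as n ones followed by a terminating 0:
  4 -> 11110 (5 bits)
  7 -> 11111110 (8 bits)
  12 -> 1111111111110 (13 bits)
  3 -> 1110 (4 bits)
  4 -> 11110 (5 bits)
Total length = 5 + 8 + 13 + 4 + 5 = 35 bits.

Unary([4, 7, 12, 3, 4]) = 11110111111101111111111110111011110 (35 bits)


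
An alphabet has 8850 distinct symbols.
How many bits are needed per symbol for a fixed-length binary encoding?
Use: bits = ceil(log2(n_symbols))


log2(8850) = 13.1115
Bracket: 2^13 = 8192 < 8850 <= 2^14 = 16384
So ceil(log2(8850)) = 14

bits = ceil(log2(8850)) = ceil(13.1115) = 14 bits


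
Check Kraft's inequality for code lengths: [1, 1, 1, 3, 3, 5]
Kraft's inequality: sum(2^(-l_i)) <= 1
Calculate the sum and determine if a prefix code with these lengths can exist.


Sum = 2^(-1) + 2^(-1) + 2^(-1) + 2^(-3) + 2^(-3) + 2^(-5)
    = 0.5 + 0.5 + 0.5 + 0.125 + 0.125 + 0.03125
    = 57/32 = 1.78125
Since 1.78125 > 1, Kraft's inequality is NOT satisfied.
A prefix code with these lengths CANNOT exist.

Kraft sum = 1.78125. Not satisfied.


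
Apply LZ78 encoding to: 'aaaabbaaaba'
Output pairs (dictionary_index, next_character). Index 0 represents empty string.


LZ78 encoding steps:
Dictionary: {0: ''}
Step 1: w='' (idx 0), next='a' -> output (0, 'a'), add 'a' as idx 1
Step 2: w='a' (idx 1), next='a' -> output (1, 'a'), add 'aa' as idx 2
Step 3: w='a' (idx 1), next='b' -> output (1, 'b'), add 'ab' as idx 3
Step 4: w='' (idx 0), next='b' -> output (0, 'b'), add 'b' as idx 4
Step 5: w='aa' (idx 2), next='a' -> output (2, 'a'), add 'aaa' as idx 5
Step 6: w='b' (idx 4), next='a' -> output (4, 'a'), add 'ba' as idx 6


Encoded: [(0, 'a'), (1, 'a'), (1, 'b'), (0, 'b'), (2, 'a'), (4, 'a')]


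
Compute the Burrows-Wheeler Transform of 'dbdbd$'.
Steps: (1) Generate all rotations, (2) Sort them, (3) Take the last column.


Rotations (sorted):
  0: $dbdbd -> last char: d
  1: bd$dbd -> last char: d
  2: bdbd$d -> last char: d
  3: d$dbdb -> last char: b
  4: dbd$db -> last char: b
  5: dbdbd$ -> last char: $


BWT = dddbb$


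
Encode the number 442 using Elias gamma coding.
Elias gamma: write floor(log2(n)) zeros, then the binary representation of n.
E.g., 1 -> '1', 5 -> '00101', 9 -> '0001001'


num_bits = floor(log2(442)) + 1 = 9
leading_zeros = num_bits - 1 = 8
binary(442) = 110111010

Elias gamma(442) = '00000000' + '110111010' = 00000000110111010 (17 bits)


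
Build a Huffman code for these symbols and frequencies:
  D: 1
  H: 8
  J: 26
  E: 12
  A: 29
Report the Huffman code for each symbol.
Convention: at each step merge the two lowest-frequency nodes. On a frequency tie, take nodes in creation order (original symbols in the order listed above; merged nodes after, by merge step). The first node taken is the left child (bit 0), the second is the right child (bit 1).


Huffman tree construction:
Step 1: Merge D(1) + H(8) = 9
Step 2: Merge (D+H)(9) + E(12) = 21
Step 3: Merge ((D+H)+E)(21) + J(26) = 47
Step 4: Merge A(29) + (((D+H)+E)+J)(47) = 76
Read each symbol's code off the tree from the root (left child = 0, right child = 1).

Codes:
  D: 1000 (length 4)
  H: 1001 (length 4)
  J: 11 (length 2)
  E: 101 (length 3)
  A: 0 (length 1)
Average code length: 153/76 = 2.0132 bits/symbol


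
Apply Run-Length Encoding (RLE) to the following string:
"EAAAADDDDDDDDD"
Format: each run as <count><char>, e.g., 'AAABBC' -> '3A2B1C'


Scanning runs left to right:
  i=0: run of 'E' x 1 -> '1E'
  i=1: run of 'A' x 4 -> '4A'
  i=5: run of 'D' x 9 -> '9D'

RLE = 1E4A9D


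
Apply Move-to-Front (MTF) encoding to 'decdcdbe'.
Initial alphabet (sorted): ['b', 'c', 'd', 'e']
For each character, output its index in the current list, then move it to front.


MTF encoding:
'd': index 2 in ['b', 'c', 'd', 'e'] -> ['d', 'b', 'c', 'e']
'e': index 3 in ['d', 'b', 'c', 'e'] -> ['e', 'd', 'b', 'c']
'c': index 3 in ['e', 'd', 'b', 'c'] -> ['c', 'e', 'd', 'b']
'd': index 2 in ['c', 'e', 'd', 'b'] -> ['d', 'c', 'e', 'b']
'c': index 1 in ['d', 'c', 'e', 'b'] -> ['c', 'd', 'e', 'b']
'd': index 1 in ['c', 'd', 'e', 'b'] -> ['d', 'c', 'e', 'b']
'b': index 3 in ['d', 'c', 'e', 'b'] -> ['b', 'd', 'c', 'e']
'e': index 3 in ['b', 'd', 'c', 'e'] -> ['e', 'b', 'd', 'c']


Output: [2, 3, 3, 2, 1, 1, 3, 3]


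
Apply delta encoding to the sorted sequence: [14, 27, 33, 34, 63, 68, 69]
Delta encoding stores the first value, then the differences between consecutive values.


First value: 14
Deltas:
  27 - 14 = 13
  33 - 27 = 6
  34 - 33 = 1
  63 - 34 = 29
  68 - 63 = 5
  69 - 68 = 1


Delta encoded: [14, 13, 6, 1, 29, 5, 1]


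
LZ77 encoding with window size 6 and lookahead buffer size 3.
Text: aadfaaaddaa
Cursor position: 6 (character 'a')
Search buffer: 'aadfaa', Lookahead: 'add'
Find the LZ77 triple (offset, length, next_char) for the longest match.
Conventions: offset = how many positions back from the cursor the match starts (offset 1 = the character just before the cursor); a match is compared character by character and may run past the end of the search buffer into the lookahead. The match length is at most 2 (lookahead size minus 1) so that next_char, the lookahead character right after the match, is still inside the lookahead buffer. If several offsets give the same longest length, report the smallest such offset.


Try each offset into the search buffer:
  offset=1 (pos 5, char 'a'): match length 1
  offset=2 (pos 4, char 'a'): match length 1
  offset=3 (pos 3, char 'f'): match length 0
  offset=4 (pos 2, char 'd'): match length 0
  offset=5 (pos 1, char 'a'): match length 2
  offset=6 (pos 0, char 'a'): match length 1
Longest match has length 2 at offset 5.
next_char = character at position 6 + 2 = 8 -> 'd'

Best match: offset=5, length=2 (matching 'ad' starting at position 1)
LZ77 triple: (5, 2, 'd')


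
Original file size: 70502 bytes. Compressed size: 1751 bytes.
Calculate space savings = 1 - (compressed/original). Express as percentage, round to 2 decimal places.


ratio = compressed/original = 1751/70502 = 0.024836
savings = 1 - ratio = 1 - 0.024836 = 0.975164
as a percentage: 0.975164 * 100 = 97.52%

Space savings = 1 - 1751/70502 = 97.52%


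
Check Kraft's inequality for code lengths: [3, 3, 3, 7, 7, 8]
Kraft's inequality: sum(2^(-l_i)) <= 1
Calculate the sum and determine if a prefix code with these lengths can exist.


Sum = 2^(-3) + 2^(-3) + 2^(-3) + 2^(-7) + 2^(-7) + 2^(-8)
    = 0.125 + 0.125 + 0.125 + 0.0078125 + 0.0078125 + 0.00390625
    = 101/256 = 0.39453125
Since 0.39453125 <= 1, Kraft's inequality IS satisfied.
A prefix code with these lengths CAN exist.

Kraft sum = 0.39453125. Satisfied.


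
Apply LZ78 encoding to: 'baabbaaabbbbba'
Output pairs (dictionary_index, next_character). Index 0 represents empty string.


LZ78 encoding steps:
Dictionary: {0: ''}
Step 1: w='' (idx 0), next='b' -> output (0, 'b'), add 'b' as idx 1
Step 2: w='' (idx 0), next='a' -> output (0, 'a'), add 'a' as idx 2
Step 3: w='a' (idx 2), next='b' -> output (2, 'b'), add 'ab' as idx 3
Step 4: w='b' (idx 1), next='a' -> output (1, 'a'), add 'ba' as idx 4
Step 5: w='a' (idx 2), next='a' -> output (2, 'a'), add 'aa' as idx 5
Step 6: w='b' (idx 1), next='b' -> output (1, 'b'), add 'bb' as idx 6
Step 7: w='bb' (idx 6), next='b' -> output (6, 'b'), add 'bbb' as idx 7
Step 8: w='a' (idx 2), end of input -> output (2, '')


Encoded: [(0, 'b'), (0, 'a'), (2, 'b'), (1, 'a'), (2, 'a'), (1, 'b'), (6, 'b'), (2, '')]
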